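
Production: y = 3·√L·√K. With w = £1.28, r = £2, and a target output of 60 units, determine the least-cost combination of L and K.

L* = 25, K* = 16

Cost minimization requires the marginal rate of technical substitution to equal the input-price ratio: MP_L/MP_K = w/r.
Here MP_L/MP_K = (1/2)·(K/L)/(1/2) = (K/L). Setting this equal to 1.28/2 = 0.64 gives K = 0.64L.
Substituting into y = 60: 3·L^(1/2)·(0.64L)^(1/2) = 60.
Solving, L = 25 and K = 16.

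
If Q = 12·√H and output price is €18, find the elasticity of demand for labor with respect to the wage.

ε = -2

MP_H = (1/2)·12·H^(-1/2), so P·MP_H = w gives 108·H^(-1/2) = w.
Solving, H(w) = (108/w)^(2). This is a constant-elasticity form: H ∝ w^(−2), so ε = −2.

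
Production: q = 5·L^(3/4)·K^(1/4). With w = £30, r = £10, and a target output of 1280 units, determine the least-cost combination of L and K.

L* = 256, K* = 256

Cost minimization requires the marginal rate of technical substitution to equal the input-price ratio: MP_L/MP_K = w/r.
Here MP_L/MP_K = (3/4)·(K/L)/(1/4) = 3·(K/L). Setting this equal to 30/10 = 3 gives K = L.
Substituting into q = 1280: 5·L^(3/4)·(L)^(1/4) = 1280.
Solving, L = 256 and K = 256.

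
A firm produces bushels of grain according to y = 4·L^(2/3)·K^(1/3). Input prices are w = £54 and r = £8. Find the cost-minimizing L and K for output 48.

L* = 8, K* = 27

Cost minimization requires the marginal rate of technical substitution to equal the input-price ratio: MP_L/MP_K = w/r.
Here MP_L/MP_K = (2/3)·(K/L)/(1/3) = 2·(K/L). Setting this equal to 54/8 = 6.75 gives K = 3.375L.
Substituting into y = 48: 4·L^(2/3)·(3.375L)^(1/3) = 48.
Solving, L = 8 and K = 27.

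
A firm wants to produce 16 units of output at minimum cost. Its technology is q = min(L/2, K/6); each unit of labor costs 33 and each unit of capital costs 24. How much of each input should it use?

With a fixed-proportions technology, the cost-minimizing bundle uses no slack in either input: L/2 = K/6 = q.
So L = 2·16 = 32 and K = 6·16 = 96.

L* = 32, K* = 96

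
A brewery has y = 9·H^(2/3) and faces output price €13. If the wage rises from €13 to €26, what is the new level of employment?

H* = 27

From P·MP_H = w with MP_H = 6·H^(-1/3), the labor demand is H(w) = (78/w)^(3).
At w = 13: H = 216. At w = 26: H = 27.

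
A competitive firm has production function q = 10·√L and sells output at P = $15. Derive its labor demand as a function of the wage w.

L(w) = 5625/w²

MP_L = (1/2)·10·L^(-1/2) = 5·L^(-1/2).
Setting P·MP_L = w: 75·L^(-1/2) = w.
Solving for L: L^(-1/2) = w/75, so L = (75/w)^(2).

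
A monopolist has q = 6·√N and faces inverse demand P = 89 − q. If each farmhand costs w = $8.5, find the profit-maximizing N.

N* = 36

Marginal revenue from the inverse demand is MR = 89 − 2q.
The marginal product is MP_N = 3·N^(-1/2).
A monopolist hires until marginal revenue product equals the wage: MR·MP_N = w.
At N, q = 6·√N. Substituting and solving: (89 − 12·√N)·3·N^(-1/2) = 8.5 gives N = 36.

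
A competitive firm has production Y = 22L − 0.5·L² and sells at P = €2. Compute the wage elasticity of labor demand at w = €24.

From P·MP_L = w with MP_L = 22 − L, labor demand is L(w) = 22 − w/2.
dL/dw = −1/(2) = -0.5.
At w = 24, L = 10, so ε = (dL/dw)·(w/L) = (-0.5)·(24/10) = -1.2.

ε = -1.2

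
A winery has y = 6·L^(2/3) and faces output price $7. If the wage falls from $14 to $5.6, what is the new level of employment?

From P·MP_L = w with MP_L = 4·L^(-1/3), the labor demand is L(w) = (28/w)^(3).
At w = 14: L = 8. At w = 5.6: L = 125.

L* = 125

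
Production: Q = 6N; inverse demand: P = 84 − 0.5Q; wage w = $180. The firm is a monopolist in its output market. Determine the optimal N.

Marginal revenue from the inverse demand is MR = 84 − Q.
The marginal product is MP_N = 6.
A monopolist hires until marginal revenue product equals the wage: MR·MP_N = w.
(84 − 6N)·6 = 180, so N = 9.

N* = 9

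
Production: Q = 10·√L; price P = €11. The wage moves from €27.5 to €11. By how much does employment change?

From P·MP_L = w with MP_L = 5·L^(-1/2), the labor demand is L(w) = (55/w)^(2).
At w = 27.5: L = 4. At w = 11: L = 25.
ΔL = 25 − 4 = 21.

ΔL = 21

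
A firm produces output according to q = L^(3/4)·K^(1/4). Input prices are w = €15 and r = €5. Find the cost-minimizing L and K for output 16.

Cost minimization requires the marginal rate of technical substitution to equal the input-price ratio: MP_L/MP_K = w/r.
Here MP_L/MP_K = (3/4)·(K/L)/(1/4) = 3·(K/L). Setting this equal to 15/5 = 3 gives K = L.
Substituting into q = 16: L^(3/4)·(L)^(1/4) = 16.
Solving, L = 16 and K = 16.

L* = 16, K* = 16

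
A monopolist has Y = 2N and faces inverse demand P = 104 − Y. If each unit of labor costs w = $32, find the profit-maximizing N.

Marginal revenue from the inverse demand is MR = 104 − 2Y.
The marginal product is MP_N = 2.
A monopolist hires until marginal revenue product equals the wage: MR·MP_N = w.
(104 − 4N)·2 = 32, so N = 22.

N* = 22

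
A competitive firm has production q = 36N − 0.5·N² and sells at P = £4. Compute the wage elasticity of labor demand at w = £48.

From P·MP_N = w with MP_N = 36 − N, labor demand is N(w) = 36 − w/4.
dN/dw = −1/(4) = -0.25.
At w = 48, N = 24, so ε = (dN/dw)·(w/N) = (-0.25)·(48/24) = -0.5.

ε = -0.5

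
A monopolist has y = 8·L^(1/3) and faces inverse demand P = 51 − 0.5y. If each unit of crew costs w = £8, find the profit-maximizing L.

L* = 27

Marginal revenue from the inverse demand is MR = 51 − y.
The marginal product is MP_L = (8/3)·L^(-2/3).
A monopolist hires until marginal revenue product equals the wage: MR·MP_L = w.
At L, y = 8·L^(1/3). Substituting and solving: (51 − 8·L^(1/3))·(8/3)·L^(-2/3) = 8 gives L = 27.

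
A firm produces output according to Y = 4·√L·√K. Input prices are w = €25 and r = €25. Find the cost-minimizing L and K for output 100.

Cost minimization requires the marginal rate of technical substitution to equal the input-price ratio: MP_L/MP_K = w/r.
Here MP_L/MP_K = (1/2)·(K/L)/(1/2) = (K/L). Setting this equal to 25/25 = 1 gives K = L.
Substituting into Y = 100: 4·L^(1/2)·(L)^(1/2) = 100.
Solving, L = 25 and K = 25.

L* = 25, K* = 25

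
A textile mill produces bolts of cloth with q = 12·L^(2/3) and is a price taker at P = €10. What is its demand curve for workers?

MP_L = (2/3)·12·L^(-1/3) = 8·L^(-1/3).
Setting P·MP_L = w: 80·L^(-1/3) = w.
Solving for L: L^(-1/3) = w/80, so L = (80/w)^(3).

L(w) = 512000/w³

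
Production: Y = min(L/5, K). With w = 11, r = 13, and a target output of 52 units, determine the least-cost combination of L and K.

With a fixed-proportions technology, the cost-minimizing bundle uses no slack in either input: L/5 = K = Y.
So L = 5·52 = 260 and K = 52.

L* = 260, K* = 52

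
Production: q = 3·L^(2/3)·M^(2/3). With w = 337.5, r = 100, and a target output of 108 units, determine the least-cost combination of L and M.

Cost minimization requires the marginal rate of technical substitution to equal the input-price ratio: MP_L/MP_M = w/r.
Here MP_L/MP_M = (2/3)·(M/L)/(2/3) = (M/L). Setting this equal to 337.5/100 = 3.375 gives M = 3.375L.
Substituting into q = 108: 3·L^(2/3)·(3.375L)^(2/3) = 108.
Solving, L = 8 and M = 27.

L* = 8, M* = 27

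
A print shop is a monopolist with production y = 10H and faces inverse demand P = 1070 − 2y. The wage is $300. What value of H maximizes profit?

H* = 26

Marginal revenue from the inverse demand is MR = 1070 − 4y.
The marginal product is MP_H = 10.
A monopolist hires until marginal revenue product equals the wage: MR·MP_H = w.
(1070 − 40H)·10 = 300, so H = 26.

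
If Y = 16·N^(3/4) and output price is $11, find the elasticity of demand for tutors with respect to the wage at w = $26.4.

MP_N = (3/4)·16·N^(-1/4), so P·MP_N = w gives 132·N^(-1/4) = w.
Solving, N(w) = (132/w)^(4). This is a constant-elasticity form: N ∝ w^(−4), so ε = −4.

ε = -4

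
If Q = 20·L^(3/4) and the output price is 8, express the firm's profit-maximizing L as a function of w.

MP_L = (3/4)·20·L^(-1/4) = 15·L^(-1/4).
Setting P·MP_L = w: 120·L^(-1/4) = w.
Solving for L: L^(-1/4) = w/120, so L = (120/w)^(4).

L(w) = (120/w)^(4)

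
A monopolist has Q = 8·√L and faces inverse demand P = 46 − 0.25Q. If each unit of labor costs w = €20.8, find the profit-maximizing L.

L* = 25

Marginal revenue from the inverse demand is MR = 46 − 0.5Q.
The marginal product is MP_L = 4·L^(-1/2).
A monopolist hires until marginal revenue product equals the wage: MR·MP_L = w.
At L, Q = 8·√L. Substituting and solving: (46 − 4·√L)·4·L^(-1/2) = 20.8 gives L = 25.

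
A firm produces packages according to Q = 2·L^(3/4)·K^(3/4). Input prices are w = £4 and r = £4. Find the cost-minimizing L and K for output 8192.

Cost minimization requires the marginal rate of technical substitution to equal the input-price ratio: MP_L/MP_K = w/r.
Here MP_L/MP_K = (3/4)·(K/L)/(3/4) = (K/L). Setting this equal to 4/4 = 1 gives K = L.
Substituting into Q = 8192: 2·L^(3/4)·(L)^(3/4) = 8192.
Solving, L = 256 and K = 256.

L* = 256, K* = 256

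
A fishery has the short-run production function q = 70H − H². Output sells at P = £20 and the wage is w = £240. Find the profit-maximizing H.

The marginal product of H is MP_H = 70 − 2H.
A price-taking firm hires until the value of the marginal product equals the wage: P·MP_H = w, so 20·(70 − 2H) = 240.
Then 70 − 2H = 12, giving H = 29.

H* = 29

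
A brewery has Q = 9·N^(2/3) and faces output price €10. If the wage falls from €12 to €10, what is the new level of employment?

From P·MP_N = w with MP_N = 6·N^(-1/3), the labor demand is N(w) = (60/w)^(3).
At w = 12: N = 125. At w = 10: N = 216.

N* = 216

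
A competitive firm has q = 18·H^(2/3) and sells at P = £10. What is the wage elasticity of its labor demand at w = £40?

MP_H = (2/3)·18·H^(-1/3), so P·MP_H = w gives 120·H^(-1/3) = w.
Solving, H(w) = (120/w)^(3). This is a constant-elasticity form: H ∝ w^(−3), so ε = −3.

ε = -3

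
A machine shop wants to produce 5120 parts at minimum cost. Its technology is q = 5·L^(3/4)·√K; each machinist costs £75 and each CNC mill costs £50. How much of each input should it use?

L* = 256, K* = 256

Cost minimization requires the marginal rate of technical substitution to equal the input-price ratio: MP_L/MP_K = w/r.
Here MP_L/MP_K = (3/4)·(K/L)/(1/2) = 1.5·(K/L). Setting this equal to 75/50 = 1.5 gives K = L.
Substituting into q = 5120: 5·L^(3/4)·(L)^(1/2) = 5120.
Solving, L = 256 and K = 256.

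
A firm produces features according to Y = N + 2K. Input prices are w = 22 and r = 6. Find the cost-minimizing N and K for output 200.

The inputs are perfect substitutes, so the firm uses whichever has the lower cost per unit of output.
Cost per unit of output via N is 22; via K it is 3. K is cheaper.
Producing Y = 200 with K alone: N = 0, K = 100.

N* = 0, K* = 100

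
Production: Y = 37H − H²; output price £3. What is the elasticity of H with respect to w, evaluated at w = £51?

From P·MP_H = w with MP_H = 37 − 2H, labor demand is H(w) = (37 − w/3)/2.
dH/dw = −1/(6) = -1/6.
At w = 51, H = 10, so ε = (dH/dw)·(w/H) = (-1/6)·(51/10) = -0.85.

ε = -0.85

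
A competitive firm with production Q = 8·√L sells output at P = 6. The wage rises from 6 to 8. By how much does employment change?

ΔL = -7

From P·MP_L = w with MP_L = 4·L^(-1/2), the labor demand is L(w) = (24/w)^(2).
At w = 6: L = 16. At w = 8: L = 9.
ΔL = 9 − 16 = -7.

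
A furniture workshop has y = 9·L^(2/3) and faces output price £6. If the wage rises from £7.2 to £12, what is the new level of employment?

From P·MP_L = w with MP_L = 6·L^(-1/3), the labor demand is L(w) = (36/w)^(3).
At w = 7.2: L = 125. At w = 12: L = 27.

L* = 27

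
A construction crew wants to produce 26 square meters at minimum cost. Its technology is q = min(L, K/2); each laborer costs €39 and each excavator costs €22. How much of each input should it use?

L* = 26, K* = 52

With a fixed-proportions technology, the cost-minimizing bundle uses no slack in either input: L = K/2 = q.
So L = 26 and K = 2·26 = 52.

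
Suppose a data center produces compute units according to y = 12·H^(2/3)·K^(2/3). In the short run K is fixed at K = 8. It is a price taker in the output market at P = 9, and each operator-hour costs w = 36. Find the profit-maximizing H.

H* = 512

With K = 8, MP_H = (2/3)·12·H^(-1/3)·8^(2/3) = 32·H^(-1/3).
Profit maximization for a price taker requires P·MP_H = w: 9·32·H^(-1/3) = 36.
So H^(-1/3) = 0.125, which gives H = 512.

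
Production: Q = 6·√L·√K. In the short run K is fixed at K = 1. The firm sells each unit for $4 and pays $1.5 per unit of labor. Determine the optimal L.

L* = 64

With K = 1, MP_L = (1/2)·6·L^(-1/2)·1^(1/2) = 3·L^(-1/2).
Profit maximization for a price taker requires P·MP_L = w: 4·3·L^(-1/2) = 1.5.
So L^(-1/2) = 0.125, which gives L = 64.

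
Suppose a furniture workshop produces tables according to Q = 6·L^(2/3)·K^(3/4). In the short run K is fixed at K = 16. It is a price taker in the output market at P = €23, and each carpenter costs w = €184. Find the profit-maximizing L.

L* = 64

With K = 16, MP_L = (2/3)·6·L^(-1/3)·16^(3/4) = 32·L^(-1/3).
Profit maximization for a price taker requires P·MP_L = w: 23·32·L^(-1/3) = 184.
So L^(-1/3) = 0.25, which gives L = 64.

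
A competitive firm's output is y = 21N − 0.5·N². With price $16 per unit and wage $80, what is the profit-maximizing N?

The marginal product of N is MP_N = 21 − N.
A price-taking firm hires until the value of the marginal product equals the wage: P·MP_N = w, so 16·(21 − N) = 80.
Then 21 − N = 5, giving N = 16.

N* = 16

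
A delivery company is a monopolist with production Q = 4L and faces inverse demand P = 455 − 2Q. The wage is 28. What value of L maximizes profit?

Marginal revenue from the inverse demand is MR = 455 − 4Q.
The marginal product is MP_L = 4.
A monopolist hires until marginal revenue product equals the wage: MR·MP_L = w.
(455 − 16L)·4 = 28, so L = 28.

L* = 28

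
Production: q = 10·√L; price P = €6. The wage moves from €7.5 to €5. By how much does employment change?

ΔL = 20

From P·MP_L = w with MP_L = 5·L^(-1/2), the labor demand is L(w) = (30/w)^(2).
At w = 7.5: L = 16. At w = 5: L = 36.
ΔL = 36 − 16 = 20.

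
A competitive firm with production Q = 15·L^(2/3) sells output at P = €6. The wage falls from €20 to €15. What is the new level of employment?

From P·MP_L = w with MP_L = 10·L^(-1/3), the labor demand is L(w) = (60/w)^(3).
At w = 20: L = 27. At w = 15: L = 64.

L* = 64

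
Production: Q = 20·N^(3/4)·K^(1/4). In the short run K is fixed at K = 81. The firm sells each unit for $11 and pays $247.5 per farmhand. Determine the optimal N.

N* = 16

With K = 81, MP_N = (3/4)·20·N^(-1/4)·81^(1/4) = 45·N^(-1/4).
Profit maximization for a price taker requires P·MP_N = w: 11·45·N^(-1/4) = 247.5.
So N^(-1/4) = 0.5, which gives N = 16.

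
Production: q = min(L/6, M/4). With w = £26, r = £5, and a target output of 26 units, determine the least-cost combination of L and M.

L* = 156, M* = 104

With a fixed-proportions technology, the cost-minimizing bundle uses no slack in either input: L/6 = M/4 = q.
So L = 6·26 = 156 and M = 4·26 = 104.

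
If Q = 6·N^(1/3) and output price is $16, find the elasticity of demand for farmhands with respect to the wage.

ε = -1.5

MP_N = (1/3)·6·N^(-2/3), so P·MP_N = w gives 32·N^(-2/3) = w.
Solving, N(w) = (32/w)^(3/2). This is a constant-elasticity form: N ∝ w^(−3/2), so ε = −3/2.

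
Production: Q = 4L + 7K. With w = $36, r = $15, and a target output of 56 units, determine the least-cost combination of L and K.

The inputs are perfect substitutes, so the firm uses whichever has the lower cost per unit of output.
Cost per unit of output via L is w/4 = 9; via K it is r/7 = 15/7. K is cheaper.
Producing Q = 56 with K alone: L = 0, K = 8.

L* = 0, K* = 8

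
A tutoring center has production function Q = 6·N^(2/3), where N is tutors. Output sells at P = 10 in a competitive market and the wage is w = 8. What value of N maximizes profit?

MP_N = (2/3)·6·N^(-1/3) = 4·N^(-1/3).
Profit maximization for a price taker requires P·MP_N = w: 10·4·N^(-1/3) = 8.
So N^(-1/3) = 0.2, which gives N = 125.

N* = 125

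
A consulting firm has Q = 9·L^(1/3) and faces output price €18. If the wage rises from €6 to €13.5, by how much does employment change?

From P·MP_L = w with MP_L = 3·L^(-2/3), the labor demand is L(w) = (54/w)^(3/2).
At w = 6: L = 27. At w = 13.5: L = 8.
ΔL = 8 − 27 = -19.

ΔL = -19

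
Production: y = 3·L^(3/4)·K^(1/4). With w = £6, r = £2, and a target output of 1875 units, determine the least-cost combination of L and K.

L* = 625, K* = 625

Cost minimization requires the marginal rate of technical substitution to equal the input-price ratio: MP_L/MP_K = w/r.
Here MP_L/MP_K = (3/4)·(K/L)/(1/4) = 3·(K/L). Setting this equal to 6/2 = 3 gives K = L.
Substituting into y = 1875: 3·L^(3/4)·(L)^(1/4) = 1875.
Solving, L = 625 and K = 625.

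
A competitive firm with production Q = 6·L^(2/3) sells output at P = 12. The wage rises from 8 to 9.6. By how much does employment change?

From P·MP_L = w with MP_L = 4·L^(-1/3), the labor demand is L(w) = (48/w)^(3).
At w = 8: L = 216. At w = 9.6: L = 125.
ΔL = 125 − 216 = -91.

ΔL = -91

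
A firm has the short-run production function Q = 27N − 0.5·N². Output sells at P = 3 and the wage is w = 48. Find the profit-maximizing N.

N* = 11

The marginal product of N is MP_N = 27 − N.
A price-taking firm hires until the value of the marginal product equals the wage: P·MP_N = w, so 3·(27 − N) = 48.
Then 27 − N = 16, giving N = 11.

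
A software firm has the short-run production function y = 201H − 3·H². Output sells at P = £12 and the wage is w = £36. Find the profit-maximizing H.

H* = 33

The marginal product of H is MP_H = 201 − 6H.
A price-taking firm hires until the value of the marginal product equals the wage: P·MP_H = w, so 12·(201 − 6H) = 36.
Then 201 − 6H = 3, giving H = 33.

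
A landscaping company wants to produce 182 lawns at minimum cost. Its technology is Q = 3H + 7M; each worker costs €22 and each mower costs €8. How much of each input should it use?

The inputs are perfect substitutes, so the firm uses whichever has the lower cost per unit of output.
Cost per unit of output via H is w/3 = 22/3; via M it is r/7 = 8/7. M is cheaper.
Producing Q = 182 with M alone: H = 0, M = 26.

H* = 0, M* = 26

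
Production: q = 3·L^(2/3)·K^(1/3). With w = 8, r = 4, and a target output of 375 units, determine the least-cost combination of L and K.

Cost minimization requires the marginal rate of technical substitution to equal the input-price ratio: MP_L/MP_K = w/r.
Here MP_L/MP_K = (2/3)·(K/L)/(1/3) = 2·(K/L). Setting this equal to 8/4 = 2 gives K = L.
Substituting into q = 375: 3·L^(2/3)·(L)^(1/3) = 375.
Solving, L = 125 and K = 125.

L* = 125, K* = 125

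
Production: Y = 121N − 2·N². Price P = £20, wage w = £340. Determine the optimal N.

The marginal product of N is MP_N = 121 − 4N.
A price-taking firm hires until the value of the marginal product equals the wage: P·MP_N = w, so 20·(121 − 4N) = 340.
Then 121 − 4N = 17, giving N = 26.

N* = 26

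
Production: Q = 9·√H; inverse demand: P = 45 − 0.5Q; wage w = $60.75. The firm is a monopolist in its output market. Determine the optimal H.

H* = 4

Marginal revenue from the inverse demand is MR = 45 − Q.
The marginal product is MP_H = 4.5·H^(-1/2).
A monopolist hires until marginal revenue product equals the wage: MR·MP_H = w.
At H, Q = 9·√H. Substituting and solving: (45 − 9·√H)·4.5·H^(-1/2) = 60.75 gives H = 4.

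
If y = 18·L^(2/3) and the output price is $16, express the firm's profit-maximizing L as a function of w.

MP_L = (2/3)·18·L^(-1/3) = 12·L^(-1/3).
Setting P·MP_L = w: 192·L^(-1/3) = w.
Solving for L: L^(-1/3) = w/192, so L = (192/w)^(3).

L(w) = 7077888/w³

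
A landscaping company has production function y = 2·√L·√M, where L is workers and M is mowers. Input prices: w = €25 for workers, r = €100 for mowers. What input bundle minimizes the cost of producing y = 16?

Cost minimization requires the marginal rate of technical substitution to equal the input-price ratio: MP_L/MP_M = w/r.
Here MP_L/MP_M = (1/2)·(M/L)/(1/2) = (M/L). Setting this equal to 25/100 = 0.25 gives M = 0.25L.
Substituting into y = 16: 2·L^(1/2)·(0.25L)^(1/2) = 16.
Solving, L = 16 and M = 4.

L* = 16, M* = 4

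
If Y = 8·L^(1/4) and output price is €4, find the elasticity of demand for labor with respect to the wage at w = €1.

ε = -4/3

MP_L = (1/4)·8·L^(-3/4), so P·MP_L = w gives 8·L^(-3/4) = w.
Solving, L(w) = (8/w)^(4/3). This is a constant-elasticity form: L ∝ w^(−4/3), so ε = −4/3.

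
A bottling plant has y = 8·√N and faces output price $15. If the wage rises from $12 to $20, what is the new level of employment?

From P·MP_N = w with MP_N = 4·N^(-1/2), the labor demand is N(w) = (60/w)^(2).
At w = 12: N = 25. At w = 20: N = 9.

N* = 9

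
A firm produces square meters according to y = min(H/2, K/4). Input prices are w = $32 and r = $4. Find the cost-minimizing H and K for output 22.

With a fixed-proportions technology, the cost-minimizing bundle uses no slack in either input: H/2 = K/4 = y.
So H = 2·22 = 44 and K = 4·22 = 88.

H* = 44, K* = 88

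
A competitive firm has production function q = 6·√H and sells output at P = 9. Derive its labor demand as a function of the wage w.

MP_H = (1/2)·6·H^(-1/2) = 3·H^(-1/2).
Setting P·MP_H = w: 27·H^(-1/2) = w.
Solving for H: H^(-1/2) = w/27, so H = (27/w)^(2).

H(w) = 729/w²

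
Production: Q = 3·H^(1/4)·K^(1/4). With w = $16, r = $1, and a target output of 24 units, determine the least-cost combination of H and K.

H* = 16, K* = 256

Cost minimization requires the marginal rate of technical substitution to equal the input-price ratio: MP_H/MP_K = w/r.
Here MP_H/MP_K = (1/4)·(K/H)/(1/4) = (K/H). Setting this equal to 16/1 = 16 gives K = 16H.
Substituting into Q = 24: 3·H^(1/4)·(16H)^(1/4) = 24.
Solving, H = 16 and K = 256.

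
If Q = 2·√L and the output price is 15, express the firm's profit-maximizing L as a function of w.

L(w) = 225/w²

MP_L = (1/2)·2·L^(-1/2) = L^(-1/2).
Setting P·MP_L = w: 15·L^(-1/2) = w.
Solving for L: L^(-1/2) = w/15, so L = (15/w)^(2).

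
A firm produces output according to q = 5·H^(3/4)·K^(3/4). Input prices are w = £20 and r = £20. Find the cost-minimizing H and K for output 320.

H* = 16, K* = 16

Cost minimization requires the marginal rate of technical substitution to equal the input-price ratio: MP_H/MP_K = w/r.
Here MP_H/MP_K = (3/4)·(K/H)/(3/4) = (K/H). Setting this equal to 20/20 = 1 gives K = H.
Substituting into q = 320: 5·H^(3/4)·(H)^(3/4) = 320.
Solving, H = 16 and K = 16.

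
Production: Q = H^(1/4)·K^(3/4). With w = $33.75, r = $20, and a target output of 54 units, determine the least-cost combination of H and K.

Cost minimization requires the marginal rate of technical substitution to equal the input-price ratio: MP_H/MP_K = w/r.
Here MP_H/MP_K = (1/4)·(K/H)/(3/4) = (1/3)·(K/H). Setting this equal to 33.75/20 = 1.6875 gives K = 5.0625H.
Substituting into Q = 54: H^(1/4)·(5.0625H)^(3/4) = 54.
Solving, H = 16 and K = 81.

H* = 16, K* = 81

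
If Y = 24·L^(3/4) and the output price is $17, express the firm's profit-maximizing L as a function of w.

MP_L = (3/4)·24·L^(-1/4) = 18·L^(-1/4).
Setting P·MP_L = w: 306·L^(-1/4) = w.
Solving for L: L^(-1/4) = w/306, so L = (306/w)^(4).

L(w) = (306/w)^(4)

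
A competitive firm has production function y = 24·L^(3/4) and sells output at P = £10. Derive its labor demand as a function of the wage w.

L(w) = (180/w)^(4)

MP_L = (3/4)·24·L^(-1/4) = 18·L^(-1/4).
Setting P·MP_L = w: 180·L^(-1/4) = w.
Solving for L: L^(-1/4) = w/180, so L = (180/w)^(4).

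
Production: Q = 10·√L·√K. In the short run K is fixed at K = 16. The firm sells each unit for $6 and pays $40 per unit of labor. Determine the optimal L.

With K = 16, MP_L = (1/2)·10·L^(-1/2)·16^(1/2) = 20·L^(-1/2).
Profit maximization for a price taker requires P·MP_L = w: 6·20·L^(-1/2) = 40.
So L^(-1/2) = 1/3, which gives L = 9.

L* = 9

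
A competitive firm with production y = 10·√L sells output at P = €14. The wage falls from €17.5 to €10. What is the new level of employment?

From P·MP_L = w with MP_L = 5·L^(-1/2), the labor demand is L(w) = (70/w)^(2).
At w = 17.5: L = 16. At w = 10: L = 49.

L* = 49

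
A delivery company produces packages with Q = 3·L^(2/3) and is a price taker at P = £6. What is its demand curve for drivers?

L(w) = 1728/w³

MP_L = (2/3)·3·L^(-1/3) = 2·L^(-1/3).
Setting P·MP_L = w: 12·L^(-1/3) = w.
Solving for L: L^(-1/3) = w/12, so L = (12/w)^(3).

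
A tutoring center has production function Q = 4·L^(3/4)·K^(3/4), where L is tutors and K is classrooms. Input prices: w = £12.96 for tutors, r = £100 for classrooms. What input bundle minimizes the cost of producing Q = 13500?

Cost minimization requires the marginal rate of technical substitution to equal the input-price ratio: MP_L/MP_K = w/r.
Here MP_L/MP_K = (3/4)·(K/L)/(3/4) = (K/L). Setting this equal to 12.96/100 = 0.1296 gives K = 0.1296L.
Substituting into Q = 13500: 4·L^(3/4)·(0.1296L)^(3/4) = 13500.
Solving, L = 625 and K = 81.

L* = 625, K* = 81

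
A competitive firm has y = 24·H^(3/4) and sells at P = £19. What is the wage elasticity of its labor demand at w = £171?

ε = -4

MP_H = (3/4)·24·H^(-1/4), so P·MP_H = w gives 342·H^(-1/4) = w.
Solving, H(w) = (342/w)^(4). This is a constant-elasticity form: H ∝ w^(−4), so ε = −4.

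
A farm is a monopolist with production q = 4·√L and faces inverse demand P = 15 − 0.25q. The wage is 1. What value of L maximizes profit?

Marginal revenue from the inverse demand is MR = 15 − 0.5q.
The marginal product is MP_L = 2·L^(-1/2).
A monopolist hires until marginal revenue product equals the wage: MR·MP_L = w.
At L, q = 4·√L. Substituting and solving: (15 − 2·√L)·2·L^(-1/2) = 1 gives L = 36.

L* = 36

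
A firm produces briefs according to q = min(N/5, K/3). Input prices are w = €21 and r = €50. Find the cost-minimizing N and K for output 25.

N* = 125, K* = 75

With a fixed-proportions technology, the cost-minimizing bundle uses no slack in either input: N/5 = K/3 = q.
So N = 5·25 = 125 and K = 3·25 = 75.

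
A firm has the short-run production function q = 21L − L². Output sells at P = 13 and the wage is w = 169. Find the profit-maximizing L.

L* = 4

The marginal product of L is MP_L = 21 − 2L.
A price-taking firm hires until the value of the marginal product equals the wage: P·MP_L = w, so 13·(21 − 2L) = 169.
Then 21 − 2L = 13, giving L = 4.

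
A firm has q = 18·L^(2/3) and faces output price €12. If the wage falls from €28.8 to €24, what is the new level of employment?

L* = 216

From P·MP_L = w with MP_L = 12·L^(-1/3), the labor demand is L(w) = (144/w)^(3).
At w = 28.8: L = 125. At w = 24: L = 216.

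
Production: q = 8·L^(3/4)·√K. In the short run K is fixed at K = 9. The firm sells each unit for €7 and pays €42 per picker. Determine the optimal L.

With K = 9, MP_L = (3/4)·8·L^(-1/4)·9^(1/2) = 18·L^(-1/4).
Profit maximization for a price taker requires P·MP_L = w: 7·18·L^(-1/4) = 42.
So L^(-1/4) = 1/3, which gives L = 81.

L* = 81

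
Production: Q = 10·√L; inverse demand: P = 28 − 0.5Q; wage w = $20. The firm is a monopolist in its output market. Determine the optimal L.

Marginal revenue from the inverse demand is MR = 28 − Q.
The marginal product is MP_L = 5·L^(-1/2).
A monopolist hires until marginal revenue product equals the wage: MR·MP_L = w.
At L, Q = 10·√L. Substituting and solving: (28 − 10·√L)·5·L^(-1/2) = 20 gives L = 4.

L* = 4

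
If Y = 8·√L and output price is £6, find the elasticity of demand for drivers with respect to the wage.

MP_L = (1/2)·8·L^(-1/2), so P·MP_L = w gives 24·L^(-1/2) = w.
Solving, L(w) = (24/w)^(2). This is a constant-elasticity form: L ∝ w^(−2), so ε = −2.

ε = -2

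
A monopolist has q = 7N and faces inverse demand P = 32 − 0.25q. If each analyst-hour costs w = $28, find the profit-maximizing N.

N* = 8

Marginal revenue from the inverse demand is MR = 32 − 0.5q.
The marginal product is MP_N = 7.
A monopolist hires until marginal revenue product equals the wage: MR·MP_N = w.
(32 − 3.5N)·7 = 28, so N = 8.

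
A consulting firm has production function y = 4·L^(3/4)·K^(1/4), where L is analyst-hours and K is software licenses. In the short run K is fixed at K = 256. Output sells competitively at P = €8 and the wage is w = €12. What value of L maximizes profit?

L* = 4096

With K = 256, MP_L = (3/4)·4·L^(-1/4)·256^(1/4) = 12·L^(-1/4).
Profit maximization for a price taker requires P·MP_L = w: 8·12·L^(-1/4) = 12.
So L^(-1/4) = 0.125, which gives L = 4096.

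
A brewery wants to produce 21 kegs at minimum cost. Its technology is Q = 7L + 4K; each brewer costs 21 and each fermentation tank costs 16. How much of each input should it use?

L* = 3, K* = 0

The inputs are perfect substitutes, so the firm uses whichever has the lower cost per unit of output.
Cost per unit of output via L is w/7 = 3; via K it is r/4 = 4. L is cheaper.
Producing Q = 21 with L alone: L = 3, K = 0.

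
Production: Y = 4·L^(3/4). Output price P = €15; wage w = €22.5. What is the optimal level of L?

L* = 16

MP_L = (3/4)·4·L^(-1/4) = 3·L^(-1/4).
Profit maximization for a price taker requires P·MP_L = w: 15·3·L^(-1/4) = 22.5.
So L^(-1/4) = 0.5, which gives L = 16.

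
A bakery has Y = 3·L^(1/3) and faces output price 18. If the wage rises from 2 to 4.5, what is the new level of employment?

From P·MP_L = w with MP_L = L^(-2/3), the labor demand is L(w) = (18/w)^(3/2).
At w = 2: L = 27. At w = 4.5: L = 8.

L* = 8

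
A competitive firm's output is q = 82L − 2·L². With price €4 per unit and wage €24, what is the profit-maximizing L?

The marginal product of L is MP_L = 82 − 4L.
A price-taking firm hires until the value of the marginal product equals the wage: P·MP_L = w, so 4·(82 − 4L) = 24.
Then 82 − 4L = 6, giving L = 19.

L* = 19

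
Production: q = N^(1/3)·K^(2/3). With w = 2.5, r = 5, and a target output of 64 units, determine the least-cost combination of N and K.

N* = 64, K* = 64

Cost minimization requires the marginal rate of technical substitution to equal the input-price ratio: MP_N/MP_K = w/r.
Here MP_N/MP_K = (1/3)·(K/N)/(2/3) = 0.5·(K/N). Setting this equal to 2.5/5 = 0.5 gives K = N.
Substituting into q = 64: N^(1/3)·(N)^(2/3) = 64.
Solving, N = 64 and K = 64.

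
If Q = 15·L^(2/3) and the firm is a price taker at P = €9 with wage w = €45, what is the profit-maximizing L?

L* = 8

MP_L = (2/3)·15·L^(-1/3) = 10·L^(-1/3).
Profit maximization for a price taker requires P·MP_L = w: 9·10·L^(-1/3) = 45.
So L^(-1/3) = 0.5, which gives L = 8.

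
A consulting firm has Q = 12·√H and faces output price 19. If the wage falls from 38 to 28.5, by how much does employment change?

From P·MP_H = w with MP_H = 6·H^(-1/2), the labor demand is H(w) = (114/w)^(2).
At w = 38: H = 9. At w = 28.5: H = 16.
ΔH = 16 − 9 = 7.

ΔH = 7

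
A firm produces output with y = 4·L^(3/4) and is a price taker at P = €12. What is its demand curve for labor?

MP_L = (3/4)·4·L^(-1/4) = 3·L^(-1/4).
Setting P·MP_L = w: 36·L^(-1/4) = w.
Solving for L: L^(-1/4) = w/36, so L = (36/w)^(4).

L(w) = 1679616/w^(4)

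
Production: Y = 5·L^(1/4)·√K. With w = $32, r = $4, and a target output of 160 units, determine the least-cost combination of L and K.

Cost minimization requires the marginal rate of technical substitution to equal the input-price ratio: MP_L/MP_K = w/r.
Here MP_L/MP_K = (1/4)·(K/L)/(1/2) = 0.5·(K/L). Setting this equal to 32/4 = 8 gives K = 16L.
Substituting into Y = 160: 5·L^(1/4)·(16L)^(1/2) = 160.
Solving, L = 16 and K = 256.

L* = 16, K* = 256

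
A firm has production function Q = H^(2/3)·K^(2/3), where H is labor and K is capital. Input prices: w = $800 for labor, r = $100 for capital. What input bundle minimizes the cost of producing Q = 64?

H* = 8, K* = 64

Cost minimization requires the marginal rate of technical substitution to equal the input-price ratio: MP_H/MP_K = w/r.
Here MP_H/MP_K = (2/3)·(K/H)/(2/3) = (K/H). Setting this equal to 800/100 = 8 gives K = 8H.
Substituting into Q = 64: H^(2/3)·(8H)^(2/3) = 64.
Solving, H = 8 and K = 64.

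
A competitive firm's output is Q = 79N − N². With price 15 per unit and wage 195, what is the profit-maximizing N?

N* = 33

The marginal product of N is MP_N = 79 − 2N.
A price-taking firm hires until the value of the marginal product equals the wage: P·MP_N = w, so 15·(79 − 2N) = 195.
Then 79 − 2N = 13, giving N = 33.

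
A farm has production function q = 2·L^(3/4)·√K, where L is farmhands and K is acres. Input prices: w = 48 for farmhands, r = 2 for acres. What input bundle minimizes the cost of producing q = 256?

L* = 16, K* = 256

Cost minimization requires the marginal rate of technical substitution to equal the input-price ratio: MP_L/MP_K = w/r.
Here MP_L/MP_K = (3/4)·(K/L)/(1/2) = 1.5·(K/L). Setting this equal to 48/2 = 24 gives K = 16L.
Substituting into q = 256: 2·L^(3/4)·(16L)^(1/2) = 256.
Solving, L = 16 and K = 256.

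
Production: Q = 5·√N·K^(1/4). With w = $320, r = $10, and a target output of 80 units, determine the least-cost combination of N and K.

Cost minimization requires the marginal rate of technical substitution to equal the input-price ratio: MP_N/MP_K = w/r.
Here MP_N/MP_K = (1/2)·(K/N)/(1/4) = 2·(K/N). Setting this equal to 320/10 = 32 gives K = 16N.
Substituting into Q = 80: 5·N^(1/2)·(16N)^(1/4) = 80.
Solving, N = 16 and K = 256.

N* = 16, K* = 256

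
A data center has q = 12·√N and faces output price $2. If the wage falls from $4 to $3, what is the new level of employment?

N* = 16

From P·MP_N = w with MP_N = 6·N^(-1/2), the labor demand is N(w) = (12/w)^(2).
At w = 4: N = 9. At w = 3: N = 16.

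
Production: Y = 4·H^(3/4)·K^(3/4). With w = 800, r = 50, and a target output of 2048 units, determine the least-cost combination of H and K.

H* = 16, K* = 256

Cost minimization requires the marginal rate of technical substitution to equal the input-price ratio: MP_H/MP_K = w/r.
Here MP_H/MP_K = (3/4)·(K/H)/(3/4) = (K/H). Setting this equal to 800/50 = 16 gives K = 16H.
Substituting into Y = 2048: 4·H^(3/4)·(16H)^(3/4) = 2048.
Solving, H = 16 and K = 256.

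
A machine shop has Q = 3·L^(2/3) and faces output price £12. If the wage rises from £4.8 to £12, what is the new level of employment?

From P·MP_L = w with MP_L = 2·L^(-1/3), the labor demand is L(w) = (24/w)^(3).
At w = 4.8: L = 125. At w = 12: L = 8.

L* = 8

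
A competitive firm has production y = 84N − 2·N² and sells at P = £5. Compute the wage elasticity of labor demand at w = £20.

ε = -0.05

From P·MP_N = w with MP_N = 84 − 4N, labor demand is N(w) = (84 − w/5)/4.
dN/dw = −1/(20) = -0.05.
At w = 20, N = 20, so ε = (dN/dw)·(w/N) = (-0.05)·(20/20) = -0.05.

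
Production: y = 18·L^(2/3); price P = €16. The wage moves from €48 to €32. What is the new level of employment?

L* = 216

From P·MP_L = w with MP_L = 12·L^(-1/3), the labor demand is L(w) = (192/w)^(3).
At w = 48: L = 64. At w = 32: L = 216.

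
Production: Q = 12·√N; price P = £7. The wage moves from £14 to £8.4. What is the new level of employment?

N* = 25

From P·MP_N = w with MP_N = 6·N^(-1/2), the labor demand is N(w) = (42/w)^(2).
At w = 14: N = 9. At w = 8.4: N = 25.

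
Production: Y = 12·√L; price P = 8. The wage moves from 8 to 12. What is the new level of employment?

L* = 16

From P·MP_L = w with MP_L = 6·L^(-1/2), the labor demand is L(w) = (48/w)^(2).
At w = 8: L = 36. At w = 12: L = 16.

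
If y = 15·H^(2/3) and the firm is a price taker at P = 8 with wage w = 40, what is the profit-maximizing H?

H* = 8

MP_H = (2/3)·15·H^(-1/3) = 10·H^(-1/3).
Profit maximization for a price taker requires P·MP_H = w: 8·10·H^(-1/3) = 40.
So H^(-1/3) = 0.5, which gives H = 8.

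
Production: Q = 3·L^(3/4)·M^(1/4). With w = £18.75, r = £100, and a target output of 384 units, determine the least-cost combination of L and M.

L* = 256, M* = 16

Cost minimization requires the marginal rate of technical substitution to equal the input-price ratio: MP_L/MP_M = w/r.
Here MP_L/MP_M = (3/4)·(M/L)/(1/4) = 3·(M/L). Setting this equal to 18.75/100 = 0.1875 gives M = 0.0625L.
Substituting into Q = 384: 3·L^(3/4)·(0.0625L)^(1/4) = 384.
Solving, L = 256 and M = 16.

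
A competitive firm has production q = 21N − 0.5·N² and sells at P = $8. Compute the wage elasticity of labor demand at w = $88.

From P·MP_N = w with MP_N = 21 − N, labor demand is N(w) = 21 − w/8.
dN/dw = −1/(8) = -0.125.
At w = 88, N = 10, so ε = (dN/dw)·(w/N) = (-0.125)·(88/10) = -1.1.

ε = -1.1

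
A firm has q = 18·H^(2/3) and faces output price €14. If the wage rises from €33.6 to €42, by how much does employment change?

From P·MP_H = w with MP_H = 12·H^(-1/3), the labor demand is H(w) = (168/w)^(3).
At w = 33.6: H = 125. At w = 42: H = 64.
ΔH = 64 − 125 = -61.

ΔH = -61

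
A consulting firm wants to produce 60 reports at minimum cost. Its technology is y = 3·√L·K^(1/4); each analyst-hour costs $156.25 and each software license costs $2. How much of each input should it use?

L* = 16, K* = 625

Cost minimization requires the marginal rate of technical substitution to equal the input-price ratio: MP_L/MP_K = w/r.
Here MP_L/MP_K = (1/2)·(K/L)/(1/4) = 2·(K/L). Setting this equal to 156.25/2 = 78.125 gives K = 39.0625L.
Substituting into y = 60: 3·L^(1/2)·(39.0625L)^(1/4) = 60.
Solving, L = 16 and K = 625.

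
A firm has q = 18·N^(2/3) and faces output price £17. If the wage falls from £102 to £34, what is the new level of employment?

From P·MP_N = w with MP_N = 12·N^(-1/3), the labor demand is N(w) = (204/w)^(3).
At w = 102: N = 8. At w = 34: N = 216.

N* = 216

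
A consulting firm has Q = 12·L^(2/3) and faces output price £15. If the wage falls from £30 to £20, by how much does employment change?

From P·MP_L = w with MP_L = 8·L^(-1/3), the labor demand is L(w) = (120/w)^(3).
At w = 30: L = 64. At w = 20: L = 216.
ΔL = 216 − 64 = 152.

ΔL = 152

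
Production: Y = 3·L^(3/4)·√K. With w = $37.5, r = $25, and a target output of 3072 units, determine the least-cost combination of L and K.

Cost minimization requires the marginal rate of technical substitution to equal the input-price ratio: MP_L/MP_K = w/r.
Here MP_L/MP_K = (3/4)·(K/L)/(1/2) = 1.5·(K/L). Setting this equal to 37.5/25 = 1.5 gives K = L.
Substituting into Y = 3072: 3·L^(3/4)·(L)^(1/2) = 3072.
Solving, L = 256 and K = 256.

L* = 256, K* = 256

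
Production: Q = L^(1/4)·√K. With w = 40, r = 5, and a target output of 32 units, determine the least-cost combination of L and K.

Cost minimization requires the marginal rate of technical substitution to equal the input-price ratio: MP_L/MP_K = w/r.
Here MP_L/MP_K = (1/4)·(K/L)/(1/2) = 0.5·(K/L). Setting this equal to 40/5 = 8 gives K = 16L.
Substituting into Q = 32: L^(1/4)·(16L)^(1/2) = 32.
Solving, L = 16 and K = 256.

L* = 16, K* = 256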